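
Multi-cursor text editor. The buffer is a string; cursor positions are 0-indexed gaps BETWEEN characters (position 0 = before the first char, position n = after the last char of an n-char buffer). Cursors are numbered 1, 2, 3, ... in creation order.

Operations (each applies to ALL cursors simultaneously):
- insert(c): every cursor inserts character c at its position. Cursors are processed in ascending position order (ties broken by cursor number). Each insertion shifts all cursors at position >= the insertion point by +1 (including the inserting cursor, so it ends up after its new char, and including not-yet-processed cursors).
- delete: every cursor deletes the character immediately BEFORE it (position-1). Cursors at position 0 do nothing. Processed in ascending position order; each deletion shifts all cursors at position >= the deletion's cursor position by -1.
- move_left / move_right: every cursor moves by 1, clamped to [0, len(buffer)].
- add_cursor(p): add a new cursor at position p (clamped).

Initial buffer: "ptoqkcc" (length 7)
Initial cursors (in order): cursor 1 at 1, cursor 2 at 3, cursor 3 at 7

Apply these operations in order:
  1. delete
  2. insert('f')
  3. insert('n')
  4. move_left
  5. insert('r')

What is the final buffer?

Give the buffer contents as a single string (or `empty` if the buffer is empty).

Answer: frntfrnqkcfrn

Derivation:
After op 1 (delete): buffer="tqkc" (len 4), cursors c1@0 c2@1 c3@4, authorship ....
After op 2 (insert('f')): buffer="ftfqkcf" (len 7), cursors c1@1 c2@3 c3@7, authorship 1.2...3
After op 3 (insert('n')): buffer="fntfnqkcfn" (len 10), cursors c1@2 c2@5 c3@10, authorship 11.22...33
After op 4 (move_left): buffer="fntfnqkcfn" (len 10), cursors c1@1 c2@4 c3@9, authorship 11.22...33
After op 5 (insert('r')): buffer="frntfrnqkcfrn" (len 13), cursors c1@2 c2@6 c3@12, authorship 111.222...333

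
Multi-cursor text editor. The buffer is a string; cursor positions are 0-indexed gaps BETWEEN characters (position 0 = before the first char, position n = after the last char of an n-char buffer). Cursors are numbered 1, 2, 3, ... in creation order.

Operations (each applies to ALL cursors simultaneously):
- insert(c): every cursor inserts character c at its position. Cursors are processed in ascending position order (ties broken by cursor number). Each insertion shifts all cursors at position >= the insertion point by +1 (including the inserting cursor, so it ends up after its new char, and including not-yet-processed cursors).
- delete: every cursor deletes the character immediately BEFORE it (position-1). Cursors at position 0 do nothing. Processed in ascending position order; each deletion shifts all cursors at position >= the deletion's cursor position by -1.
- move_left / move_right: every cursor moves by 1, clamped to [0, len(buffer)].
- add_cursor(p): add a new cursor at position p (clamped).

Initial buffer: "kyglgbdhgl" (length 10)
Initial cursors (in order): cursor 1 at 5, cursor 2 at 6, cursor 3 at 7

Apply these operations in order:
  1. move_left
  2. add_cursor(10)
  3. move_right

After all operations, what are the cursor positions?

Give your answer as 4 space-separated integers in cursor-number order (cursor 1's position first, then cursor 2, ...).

After op 1 (move_left): buffer="kyglgbdhgl" (len 10), cursors c1@4 c2@5 c3@6, authorship ..........
After op 2 (add_cursor(10)): buffer="kyglgbdhgl" (len 10), cursors c1@4 c2@5 c3@6 c4@10, authorship ..........
After op 3 (move_right): buffer="kyglgbdhgl" (len 10), cursors c1@5 c2@6 c3@7 c4@10, authorship ..........

Answer: 5 6 7 10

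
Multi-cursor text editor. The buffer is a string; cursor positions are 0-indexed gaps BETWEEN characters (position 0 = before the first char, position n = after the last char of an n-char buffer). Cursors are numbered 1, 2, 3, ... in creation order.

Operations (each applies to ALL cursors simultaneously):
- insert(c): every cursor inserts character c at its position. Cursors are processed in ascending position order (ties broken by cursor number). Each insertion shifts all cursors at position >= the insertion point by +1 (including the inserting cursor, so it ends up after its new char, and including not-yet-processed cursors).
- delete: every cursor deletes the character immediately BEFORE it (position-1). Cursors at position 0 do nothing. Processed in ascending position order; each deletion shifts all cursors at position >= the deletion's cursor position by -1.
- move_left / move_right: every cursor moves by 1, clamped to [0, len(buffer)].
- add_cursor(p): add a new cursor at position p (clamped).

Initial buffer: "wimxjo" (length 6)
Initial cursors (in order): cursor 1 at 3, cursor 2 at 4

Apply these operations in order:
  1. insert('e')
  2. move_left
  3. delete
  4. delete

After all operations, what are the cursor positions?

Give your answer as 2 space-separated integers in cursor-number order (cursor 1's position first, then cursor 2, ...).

Answer: 1 1

Derivation:
After op 1 (insert('e')): buffer="wimexejo" (len 8), cursors c1@4 c2@6, authorship ...1.2..
After op 2 (move_left): buffer="wimexejo" (len 8), cursors c1@3 c2@5, authorship ...1.2..
After op 3 (delete): buffer="wieejo" (len 6), cursors c1@2 c2@3, authorship ..12..
After op 4 (delete): buffer="wejo" (len 4), cursors c1@1 c2@1, authorship .2..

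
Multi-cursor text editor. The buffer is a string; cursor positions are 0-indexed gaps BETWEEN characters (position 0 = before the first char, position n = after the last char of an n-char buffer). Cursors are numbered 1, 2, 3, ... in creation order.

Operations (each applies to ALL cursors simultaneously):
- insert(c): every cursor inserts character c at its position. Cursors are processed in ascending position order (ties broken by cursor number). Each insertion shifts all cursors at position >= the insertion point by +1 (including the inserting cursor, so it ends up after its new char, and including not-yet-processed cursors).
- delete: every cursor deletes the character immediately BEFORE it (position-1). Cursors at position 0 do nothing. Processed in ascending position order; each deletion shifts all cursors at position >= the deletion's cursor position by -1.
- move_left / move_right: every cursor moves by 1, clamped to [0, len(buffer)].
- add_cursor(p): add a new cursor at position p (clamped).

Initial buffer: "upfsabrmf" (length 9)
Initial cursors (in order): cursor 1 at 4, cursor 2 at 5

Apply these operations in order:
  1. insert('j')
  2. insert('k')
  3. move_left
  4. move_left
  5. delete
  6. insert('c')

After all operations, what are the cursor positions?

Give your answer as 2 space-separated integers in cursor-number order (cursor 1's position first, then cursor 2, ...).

After op 1 (insert('j')): buffer="upfsjajbrmf" (len 11), cursors c1@5 c2@7, authorship ....1.2....
After op 2 (insert('k')): buffer="upfsjkajkbrmf" (len 13), cursors c1@6 c2@9, authorship ....11.22....
After op 3 (move_left): buffer="upfsjkajkbrmf" (len 13), cursors c1@5 c2@8, authorship ....11.22....
After op 4 (move_left): buffer="upfsjkajkbrmf" (len 13), cursors c1@4 c2@7, authorship ....11.22....
After op 5 (delete): buffer="upfjkjkbrmf" (len 11), cursors c1@3 c2@5, authorship ...1122....
After op 6 (insert('c')): buffer="upfcjkcjkbrmf" (len 13), cursors c1@4 c2@7, authorship ...111222....

Answer: 4 7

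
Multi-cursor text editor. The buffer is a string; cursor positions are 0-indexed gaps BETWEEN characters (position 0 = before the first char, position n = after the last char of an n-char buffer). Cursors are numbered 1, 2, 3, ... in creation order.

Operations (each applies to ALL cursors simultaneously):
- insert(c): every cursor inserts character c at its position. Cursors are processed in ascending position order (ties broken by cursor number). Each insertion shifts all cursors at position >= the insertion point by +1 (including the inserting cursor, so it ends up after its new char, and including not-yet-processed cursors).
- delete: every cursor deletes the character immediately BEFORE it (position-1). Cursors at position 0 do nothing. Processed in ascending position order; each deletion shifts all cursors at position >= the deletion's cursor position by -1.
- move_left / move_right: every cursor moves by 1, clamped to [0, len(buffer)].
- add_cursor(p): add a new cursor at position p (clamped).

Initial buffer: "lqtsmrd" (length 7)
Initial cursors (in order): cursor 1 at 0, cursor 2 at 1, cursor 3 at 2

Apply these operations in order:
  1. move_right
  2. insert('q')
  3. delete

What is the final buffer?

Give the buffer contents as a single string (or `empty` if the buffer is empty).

After op 1 (move_right): buffer="lqtsmrd" (len 7), cursors c1@1 c2@2 c3@3, authorship .......
After op 2 (insert('q')): buffer="lqqqtqsmrd" (len 10), cursors c1@2 c2@4 c3@6, authorship .1.2.3....
After op 3 (delete): buffer="lqtsmrd" (len 7), cursors c1@1 c2@2 c3@3, authorship .......

Answer: lqtsmrd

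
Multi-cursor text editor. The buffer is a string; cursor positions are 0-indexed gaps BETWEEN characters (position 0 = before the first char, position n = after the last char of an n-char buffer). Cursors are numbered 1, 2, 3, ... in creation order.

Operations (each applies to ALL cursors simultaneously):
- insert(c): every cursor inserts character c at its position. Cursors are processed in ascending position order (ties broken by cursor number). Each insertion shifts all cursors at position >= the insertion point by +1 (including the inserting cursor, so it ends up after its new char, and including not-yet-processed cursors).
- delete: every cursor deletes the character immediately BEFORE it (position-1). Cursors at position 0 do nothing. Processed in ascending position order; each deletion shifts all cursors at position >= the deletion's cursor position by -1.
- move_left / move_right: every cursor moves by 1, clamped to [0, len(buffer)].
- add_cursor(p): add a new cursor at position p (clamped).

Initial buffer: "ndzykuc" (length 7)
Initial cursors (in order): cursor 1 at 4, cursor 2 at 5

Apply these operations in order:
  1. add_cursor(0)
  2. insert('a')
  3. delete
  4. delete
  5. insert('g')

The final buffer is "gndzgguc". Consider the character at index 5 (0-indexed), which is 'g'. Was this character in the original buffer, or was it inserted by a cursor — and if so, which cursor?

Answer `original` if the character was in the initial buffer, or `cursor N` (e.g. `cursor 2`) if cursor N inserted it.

Answer: cursor 2

Derivation:
After op 1 (add_cursor(0)): buffer="ndzykuc" (len 7), cursors c3@0 c1@4 c2@5, authorship .......
After op 2 (insert('a')): buffer="andzyakauc" (len 10), cursors c3@1 c1@6 c2@8, authorship 3....1.2..
After op 3 (delete): buffer="ndzykuc" (len 7), cursors c3@0 c1@4 c2@5, authorship .......
After op 4 (delete): buffer="ndzuc" (len 5), cursors c3@0 c1@3 c2@3, authorship .....
After op 5 (insert('g')): buffer="gndzgguc" (len 8), cursors c3@1 c1@6 c2@6, authorship 3...12..
Authorship (.=original, N=cursor N): 3 . . . 1 2 . .
Index 5: author = 2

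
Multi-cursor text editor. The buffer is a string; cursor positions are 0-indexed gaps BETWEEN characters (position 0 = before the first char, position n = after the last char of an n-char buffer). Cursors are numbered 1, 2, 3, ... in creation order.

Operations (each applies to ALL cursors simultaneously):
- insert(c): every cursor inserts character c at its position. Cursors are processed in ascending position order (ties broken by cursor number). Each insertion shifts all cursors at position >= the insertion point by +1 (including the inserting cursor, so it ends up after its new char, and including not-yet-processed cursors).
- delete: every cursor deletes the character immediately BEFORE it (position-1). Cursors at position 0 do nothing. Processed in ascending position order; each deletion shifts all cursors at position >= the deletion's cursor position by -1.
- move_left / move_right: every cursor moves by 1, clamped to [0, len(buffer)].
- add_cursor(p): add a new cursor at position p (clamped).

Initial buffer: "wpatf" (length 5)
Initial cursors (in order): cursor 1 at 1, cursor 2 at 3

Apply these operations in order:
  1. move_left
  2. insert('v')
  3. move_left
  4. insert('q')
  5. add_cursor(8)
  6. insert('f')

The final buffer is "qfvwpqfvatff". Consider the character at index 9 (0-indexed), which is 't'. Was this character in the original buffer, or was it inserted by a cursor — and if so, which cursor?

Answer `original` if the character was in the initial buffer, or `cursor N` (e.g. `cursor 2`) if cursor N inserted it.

Answer: original

Derivation:
After op 1 (move_left): buffer="wpatf" (len 5), cursors c1@0 c2@2, authorship .....
After op 2 (insert('v')): buffer="vwpvatf" (len 7), cursors c1@1 c2@4, authorship 1..2...
After op 3 (move_left): buffer="vwpvatf" (len 7), cursors c1@0 c2@3, authorship 1..2...
After op 4 (insert('q')): buffer="qvwpqvatf" (len 9), cursors c1@1 c2@5, authorship 11..22...
After op 5 (add_cursor(8)): buffer="qvwpqvatf" (len 9), cursors c1@1 c2@5 c3@8, authorship 11..22...
After op 6 (insert('f')): buffer="qfvwpqfvatff" (len 12), cursors c1@2 c2@7 c3@11, authorship 111..222..3.
Authorship (.=original, N=cursor N): 1 1 1 . . 2 2 2 . . 3 .
Index 9: author = original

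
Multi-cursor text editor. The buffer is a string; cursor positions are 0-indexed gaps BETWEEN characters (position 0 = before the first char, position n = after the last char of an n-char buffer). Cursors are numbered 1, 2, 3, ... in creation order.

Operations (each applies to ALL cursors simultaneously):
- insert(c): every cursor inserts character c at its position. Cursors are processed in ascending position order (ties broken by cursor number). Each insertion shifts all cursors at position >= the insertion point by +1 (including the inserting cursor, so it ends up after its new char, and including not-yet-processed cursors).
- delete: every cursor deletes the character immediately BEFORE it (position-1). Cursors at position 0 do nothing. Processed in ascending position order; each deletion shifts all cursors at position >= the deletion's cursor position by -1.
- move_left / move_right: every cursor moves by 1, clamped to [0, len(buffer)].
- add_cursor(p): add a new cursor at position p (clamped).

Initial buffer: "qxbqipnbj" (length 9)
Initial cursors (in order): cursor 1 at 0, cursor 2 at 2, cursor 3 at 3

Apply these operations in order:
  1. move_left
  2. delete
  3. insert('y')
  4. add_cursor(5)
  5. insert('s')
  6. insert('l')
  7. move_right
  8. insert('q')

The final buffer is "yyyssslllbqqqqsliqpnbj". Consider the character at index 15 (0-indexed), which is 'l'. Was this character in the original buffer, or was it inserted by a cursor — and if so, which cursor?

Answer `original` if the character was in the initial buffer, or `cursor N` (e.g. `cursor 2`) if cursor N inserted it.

After op 1 (move_left): buffer="qxbqipnbj" (len 9), cursors c1@0 c2@1 c3@2, authorship .........
After op 2 (delete): buffer="bqipnbj" (len 7), cursors c1@0 c2@0 c3@0, authorship .......
After op 3 (insert('y')): buffer="yyybqipnbj" (len 10), cursors c1@3 c2@3 c3@3, authorship 123.......
After op 4 (add_cursor(5)): buffer="yyybqipnbj" (len 10), cursors c1@3 c2@3 c3@3 c4@5, authorship 123.......
After op 5 (insert('s')): buffer="yyysssbqsipnbj" (len 14), cursors c1@6 c2@6 c3@6 c4@9, authorship 123123..4.....
After op 6 (insert('l')): buffer="yyyssslllbqslipnbj" (len 18), cursors c1@9 c2@9 c3@9 c4@13, authorship 123123123..44.....
After op 7 (move_right): buffer="yyyssslllbqslipnbj" (len 18), cursors c1@10 c2@10 c3@10 c4@14, authorship 123123123..44.....
After op 8 (insert('q')): buffer="yyyssslllbqqqqsliqpnbj" (len 22), cursors c1@13 c2@13 c3@13 c4@18, authorship 123123123.123.44.4....
Authorship (.=original, N=cursor N): 1 2 3 1 2 3 1 2 3 . 1 2 3 . 4 4 . 4 . . . .
Index 15: author = 4

Answer: cursor 4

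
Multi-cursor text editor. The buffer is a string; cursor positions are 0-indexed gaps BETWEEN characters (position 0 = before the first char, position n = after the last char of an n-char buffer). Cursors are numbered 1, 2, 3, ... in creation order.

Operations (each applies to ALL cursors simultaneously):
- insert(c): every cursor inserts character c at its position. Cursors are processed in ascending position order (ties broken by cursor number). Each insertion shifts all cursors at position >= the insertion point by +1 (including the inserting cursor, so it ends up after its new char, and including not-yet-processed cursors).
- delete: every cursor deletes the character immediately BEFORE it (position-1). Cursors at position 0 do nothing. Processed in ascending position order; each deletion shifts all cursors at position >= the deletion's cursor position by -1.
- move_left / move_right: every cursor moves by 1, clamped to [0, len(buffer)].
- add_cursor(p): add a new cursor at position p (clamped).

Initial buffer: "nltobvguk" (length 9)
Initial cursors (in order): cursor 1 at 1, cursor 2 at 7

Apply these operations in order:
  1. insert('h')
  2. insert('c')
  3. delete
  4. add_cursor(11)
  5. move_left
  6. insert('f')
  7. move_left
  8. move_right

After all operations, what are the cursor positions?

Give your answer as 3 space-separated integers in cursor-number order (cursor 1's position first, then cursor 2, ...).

Answer: 2 10 13

Derivation:
After op 1 (insert('h')): buffer="nhltobvghuk" (len 11), cursors c1@2 c2@9, authorship .1......2..
After op 2 (insert('c')): buffer="nhcltobvghcuk" (len 13), cursors c1@3 c2@11, authorship .11......22..
After op 3 (delete): buffer="nhltobvghuk" (len 11), cursors c1@2 c2@9, authorship .1......2..
After op 4 (add_cursor(11)): buffer="nhltobvghuk" (len 11), cursors c1@2 c2@9 c3@11, authorship .1......2..
After op 5 (move_left): buffer="nhltobvghuk" (len 11), cursors c1@1 c2@8 c3@10, authorship .1......2..
After op 6 (insert('f')): buffer="nfhltobvgfhufk" (len 14), cursors c1@2 c2@10 c3@13, authorship .11......22.3.
After op 7 (move_left): buffer="nfhltobvgfhufk" (len 14), cursors c1@1 c2@9 c3@12, authorship .11......22.3.
After op 8 (move_right): buffer="nfhltobvgfhufk" (len 14), cursors c1@2 c2@10 c3@13, authorship .11......22.3.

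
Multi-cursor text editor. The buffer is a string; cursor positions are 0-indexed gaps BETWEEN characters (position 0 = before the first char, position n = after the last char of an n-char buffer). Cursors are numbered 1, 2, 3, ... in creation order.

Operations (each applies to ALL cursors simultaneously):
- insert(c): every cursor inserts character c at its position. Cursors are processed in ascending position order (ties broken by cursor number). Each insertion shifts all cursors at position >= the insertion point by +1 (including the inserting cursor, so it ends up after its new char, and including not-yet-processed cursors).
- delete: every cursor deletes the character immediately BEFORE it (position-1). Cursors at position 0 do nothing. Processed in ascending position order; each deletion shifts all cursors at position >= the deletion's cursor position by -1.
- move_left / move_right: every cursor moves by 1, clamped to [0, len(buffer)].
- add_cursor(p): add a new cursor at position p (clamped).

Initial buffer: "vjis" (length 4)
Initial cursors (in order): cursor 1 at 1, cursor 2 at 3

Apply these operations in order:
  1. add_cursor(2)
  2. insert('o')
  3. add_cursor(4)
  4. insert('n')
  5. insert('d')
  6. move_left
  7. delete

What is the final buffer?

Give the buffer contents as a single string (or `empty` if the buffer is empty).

After op 1 (add_cursor(2)): buffer="vjis" (len 4), cursors c1@1 c3@2 c2@3, authorship ....
After op 2 (insert('o')): buffer="vojoios" (len 7), cursors c1@2 c3@4 c2@6, authorship .1.3.2.
After op 3 (add_cursor(4)): buffer="vojoios" (len 7), cursors c1@2 c3@4 c4@4 c2@6, authorship .1.3.2.
After op 4 (insert('n')): buffer="vonjonnions" (len 11), cursors c1@3 c3@7 c4@7 c2@10, authorship .11.334.22.
After op 5 (insert('d')): buffer="vondjonnddionds" (len 15), cursors c1@4 c3@10 c4@10 c2@14, authorship .111.33434.222.
After op 6 (move_left): buffer="vondjonnddionds" (len 15), cursors c1@3 c3@9 c4@9 c2@13, authorship .111.33434.222.
After op 7 (delete): buffer="vodjondiods" (len 11), cursors c1@2 c3@6 c4@6 c2@9, authorship .11.334.22.

Answer: vodjondiods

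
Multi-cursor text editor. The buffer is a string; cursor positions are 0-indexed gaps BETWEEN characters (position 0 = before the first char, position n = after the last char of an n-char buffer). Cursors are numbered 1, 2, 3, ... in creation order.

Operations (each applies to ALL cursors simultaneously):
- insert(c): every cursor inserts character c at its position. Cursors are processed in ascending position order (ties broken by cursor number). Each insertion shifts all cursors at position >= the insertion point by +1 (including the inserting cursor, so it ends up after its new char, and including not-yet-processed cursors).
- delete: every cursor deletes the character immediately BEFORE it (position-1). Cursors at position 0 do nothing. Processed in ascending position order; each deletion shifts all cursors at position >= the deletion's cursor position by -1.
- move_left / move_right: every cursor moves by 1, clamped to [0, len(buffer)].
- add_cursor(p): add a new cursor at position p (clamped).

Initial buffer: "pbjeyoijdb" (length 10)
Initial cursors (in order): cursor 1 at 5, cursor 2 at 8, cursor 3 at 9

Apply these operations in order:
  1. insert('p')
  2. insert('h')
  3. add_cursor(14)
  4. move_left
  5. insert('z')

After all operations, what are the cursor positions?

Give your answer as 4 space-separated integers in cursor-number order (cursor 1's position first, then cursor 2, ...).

After op 1 (insert('p')): buffer="pbjeypoijpdpb" (len 13), cursors c1@6 c2@10 c3@12, authorship .....1...2.3.
After op 2 (insert('h')): buffer="pbjeyphoijphdphb" (len 16), cursors c1@7 c2@12 c3@15, authorship .....11...22.33.
After op 3 (add_cursor(14)): buffer="pbjeyphoijphdphb" (len 16), cursors c1@7 c2@12 c4@14 c3@15, authorship .....11...22.33.
After op 4 (move_left): buffer="pbjeyphoijphdphb" (len 16), cursors c1@6 c2@11 c4@13 c3@14, authorship .....11...22.33.
After op 5 (insert('z')): buffer="pbjeypzhoijpzhdzpzhb" (len 20), cursors c1@7 c2@13 c4@16 c3@18, authorship .....111...222.4333.

Answer: 7 13 18 16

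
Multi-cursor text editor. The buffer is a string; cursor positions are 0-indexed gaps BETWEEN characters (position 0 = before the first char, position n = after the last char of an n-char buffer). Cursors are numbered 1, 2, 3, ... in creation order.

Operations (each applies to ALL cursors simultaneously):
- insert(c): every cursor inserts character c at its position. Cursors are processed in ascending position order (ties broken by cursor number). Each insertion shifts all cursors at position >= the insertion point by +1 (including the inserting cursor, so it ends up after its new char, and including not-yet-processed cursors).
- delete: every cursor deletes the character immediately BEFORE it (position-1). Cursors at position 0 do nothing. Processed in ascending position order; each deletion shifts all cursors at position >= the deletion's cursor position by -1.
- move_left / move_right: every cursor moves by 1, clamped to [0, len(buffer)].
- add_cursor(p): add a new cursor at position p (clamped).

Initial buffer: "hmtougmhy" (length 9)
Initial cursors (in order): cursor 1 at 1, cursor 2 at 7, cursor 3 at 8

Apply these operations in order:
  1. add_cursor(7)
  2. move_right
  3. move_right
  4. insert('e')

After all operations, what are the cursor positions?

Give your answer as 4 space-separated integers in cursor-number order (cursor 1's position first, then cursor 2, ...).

Answer: 4 13 13 13

Derivation:
After op 1 (add_cursor(7)): buffer="hmtougmhy" (len 9), cursors c1@1 c2@7 c4@7 c3@8, authorship .........
After op 2 (move_right): buffer="hmtougmhy" (len 9), cursors c1@2 c2@8 c4@8 c3@9, authorship .........
After op 3 (move_right): buffer="hmtougmhy" (len 9), cursors c1@3 c2@9 c3@9 c4@9, authorship .........
After op 4 (insert('e')): buffer="hmteougmhyeee" (len 13), cursors c1@4 c2@13 c3@13 c4@13, authorship ...1......234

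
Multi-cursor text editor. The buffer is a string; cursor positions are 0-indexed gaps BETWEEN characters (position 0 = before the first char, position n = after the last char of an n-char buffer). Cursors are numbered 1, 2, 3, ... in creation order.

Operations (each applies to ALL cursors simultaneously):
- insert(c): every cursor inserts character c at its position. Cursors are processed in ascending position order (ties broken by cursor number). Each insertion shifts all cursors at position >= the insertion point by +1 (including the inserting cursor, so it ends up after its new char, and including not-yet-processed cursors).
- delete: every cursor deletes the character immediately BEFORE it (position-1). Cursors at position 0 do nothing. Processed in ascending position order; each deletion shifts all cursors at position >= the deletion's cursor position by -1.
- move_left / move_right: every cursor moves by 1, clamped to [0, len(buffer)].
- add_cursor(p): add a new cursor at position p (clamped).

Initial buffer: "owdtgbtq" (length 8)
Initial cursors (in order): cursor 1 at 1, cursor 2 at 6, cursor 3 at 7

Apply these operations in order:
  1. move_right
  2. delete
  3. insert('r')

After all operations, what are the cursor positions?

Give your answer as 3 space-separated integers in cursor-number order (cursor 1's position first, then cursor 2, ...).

After op 1 (move_right): buffer="owdtgbtq" (len 8), cursors c1@2 c2@7 c3@8, authorship ........
After op 2 (delete): buffer="odtgb" (len 5), cursors c1@1 c2@5 c3@5, authorship .....
After op 3 (insert('r')): buffer="ordtgbrr" (len 8), cursors c1@2 c2@8 c3@8, authorship .1....23

Answer: 2 8 8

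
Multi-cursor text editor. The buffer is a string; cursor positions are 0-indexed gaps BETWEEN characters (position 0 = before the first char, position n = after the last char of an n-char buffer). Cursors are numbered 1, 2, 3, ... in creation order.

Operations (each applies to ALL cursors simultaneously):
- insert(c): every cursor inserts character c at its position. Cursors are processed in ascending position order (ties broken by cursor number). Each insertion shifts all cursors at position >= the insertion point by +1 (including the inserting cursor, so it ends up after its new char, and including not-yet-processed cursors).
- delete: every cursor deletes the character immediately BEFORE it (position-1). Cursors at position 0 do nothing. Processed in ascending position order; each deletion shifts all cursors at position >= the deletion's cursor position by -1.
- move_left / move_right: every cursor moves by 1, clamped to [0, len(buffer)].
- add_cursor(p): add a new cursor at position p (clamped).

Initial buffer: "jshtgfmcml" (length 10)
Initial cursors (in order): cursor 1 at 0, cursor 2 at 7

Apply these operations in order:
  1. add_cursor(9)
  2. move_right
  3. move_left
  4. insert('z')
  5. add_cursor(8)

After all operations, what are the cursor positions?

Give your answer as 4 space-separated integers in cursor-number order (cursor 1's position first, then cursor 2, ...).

After op 1 (add_cursor(9)): buffer="jshtgfmcml" (len 10), cursors c1@0 c2@7 c3@9, authorship ..........
After op 2 (move_right): buffer="jshtgfmcml" (len 10), cursors c1@1 c2@8 c3@10, authorship ..........
After op 3 (move_left): buffer="jshtgfmcml" (len 10), cursors c1@0 c2@7 c3@9, authorship ..........
After op 4 (insert('z')): buffer="zjshtgfmzcmzl" (len 13), cursors c1@1 c2@9 c3@12, authorship 1.......2..3.
After op 5 (add_cursor(8)): buffer="zjshtgfmzcmzl" (len 13), cursors c1@1 c4@8 c2@9 c3@12, authorship 1.......2..3.

Answer: 1 9 12 8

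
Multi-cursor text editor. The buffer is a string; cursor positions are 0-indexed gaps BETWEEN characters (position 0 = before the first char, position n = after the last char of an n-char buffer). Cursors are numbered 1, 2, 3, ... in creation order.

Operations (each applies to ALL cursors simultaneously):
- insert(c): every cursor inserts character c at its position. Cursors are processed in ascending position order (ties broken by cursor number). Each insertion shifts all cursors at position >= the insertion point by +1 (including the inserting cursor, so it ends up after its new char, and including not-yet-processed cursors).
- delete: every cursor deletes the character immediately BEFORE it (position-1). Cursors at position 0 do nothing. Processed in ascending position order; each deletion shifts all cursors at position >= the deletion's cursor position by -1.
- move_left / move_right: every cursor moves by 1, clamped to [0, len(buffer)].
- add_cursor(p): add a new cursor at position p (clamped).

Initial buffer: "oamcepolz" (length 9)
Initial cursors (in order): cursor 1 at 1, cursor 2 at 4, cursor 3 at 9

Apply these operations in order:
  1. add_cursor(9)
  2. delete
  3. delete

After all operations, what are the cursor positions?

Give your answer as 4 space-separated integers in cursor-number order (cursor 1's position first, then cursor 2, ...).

After op 1 (add_cursor(9)): buffer="oamcepolz" (len 9), cursors c1@1 c2@4 c3@9 c4@9, authorship .........
After op 2 (delete): buffer="amepo" (len 5), cursors c1@0 c2@2 c3@5 c4@5, authorship .....
After op 3 (delete): buffer="ae" (len 2), cursors c1@0 c2@1 c3@2 c4@2, authorship ..

Answer: 0 1 2 2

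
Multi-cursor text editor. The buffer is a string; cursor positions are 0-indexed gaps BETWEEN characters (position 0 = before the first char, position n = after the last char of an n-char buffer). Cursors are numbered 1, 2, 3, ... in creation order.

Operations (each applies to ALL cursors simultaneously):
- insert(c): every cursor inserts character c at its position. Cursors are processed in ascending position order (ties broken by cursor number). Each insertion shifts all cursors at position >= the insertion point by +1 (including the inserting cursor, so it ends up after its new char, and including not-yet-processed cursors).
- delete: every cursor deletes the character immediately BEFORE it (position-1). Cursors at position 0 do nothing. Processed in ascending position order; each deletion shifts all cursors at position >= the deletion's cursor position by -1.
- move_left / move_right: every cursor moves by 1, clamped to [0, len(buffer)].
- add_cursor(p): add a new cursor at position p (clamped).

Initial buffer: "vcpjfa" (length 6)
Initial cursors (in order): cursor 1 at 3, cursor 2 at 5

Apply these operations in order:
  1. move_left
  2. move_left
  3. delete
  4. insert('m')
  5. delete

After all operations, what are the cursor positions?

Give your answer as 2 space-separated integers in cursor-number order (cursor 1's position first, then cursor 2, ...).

After op 1 (move_left): buffer="vcpjfa" (len 6), cursors c1@2 c2@4, authorship ......
After op 2 (move_left): buffer="vcpjfa" (len 6), cursors c1@1 c2@3, authorship ......
After op 3 (delete): buffer="cjfa" (len 4), cursors c1@0 c2@1, authorship ....
After op 4 (insert('m')): buffer="mcmjfa" (len 6), cursors c1@1 c2@3, authorship 1.2...
After op 5 (delete): buffer="cjfa" (len 4), cursors c1@0 c2@1, authorship ....

Answer: 0 1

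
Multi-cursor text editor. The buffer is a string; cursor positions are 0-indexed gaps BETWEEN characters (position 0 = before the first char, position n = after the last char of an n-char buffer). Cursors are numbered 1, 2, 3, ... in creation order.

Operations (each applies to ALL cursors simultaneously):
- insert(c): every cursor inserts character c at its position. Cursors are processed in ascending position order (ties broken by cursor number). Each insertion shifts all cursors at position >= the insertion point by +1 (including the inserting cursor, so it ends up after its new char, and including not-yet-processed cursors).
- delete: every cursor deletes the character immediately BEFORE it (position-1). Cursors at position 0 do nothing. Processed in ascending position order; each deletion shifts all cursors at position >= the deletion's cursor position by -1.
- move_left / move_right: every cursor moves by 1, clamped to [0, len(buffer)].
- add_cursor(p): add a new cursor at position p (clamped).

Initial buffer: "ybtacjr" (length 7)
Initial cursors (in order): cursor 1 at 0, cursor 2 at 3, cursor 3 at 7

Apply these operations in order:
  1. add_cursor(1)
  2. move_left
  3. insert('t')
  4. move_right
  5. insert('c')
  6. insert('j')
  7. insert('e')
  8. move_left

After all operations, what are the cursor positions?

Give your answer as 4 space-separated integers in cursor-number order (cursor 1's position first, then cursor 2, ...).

After op 1 (add_cursor(1)): buffer="ybtacjr" (len 7), cursors c1@0 c4@1 c2@3 c3@7, authorship .......
After op 2 (move_left): buffer="ybtacjr" (len 7), cursors c1@0 c4@0 c2@2 c3@6, authorship .......
After op 3 (insert('t')): buffer="ttybttacjtr" (len 11), cursors c1@2 c4@2 c2@5 c3@10, authorship 14..2....3.
After op 4 (move_right): buffer="ttybttacjtr" (len 11), cursors c1@3 c4@3 c2@6 c3@11, authorship 14..2....3.
After op 5 (insert('c')): buffer="ttyccbttcacjtrc" (len 15), cursors c1@5 c4@5 c2@9 c3@15, authorship 14.14.2.2...3.3
After op 6 (insert('j')): buffer="ttyccjjbttcjacjtrcj" (len 19), cursors c1@7 c4@7 c2@12 c3@19, authorship 14.1414.2.22...3.33
After op 7 (insert('e')): buffer="ttyccjjeebttcjeacjtrcje" (len 23), cursors c1@9 c4@9 c2@15 c3@23, authorship 14.141414.2.222...3.333
After op 8 (move_left): buffer="ttyccjjeebttcjeacjtrcje" (len 23), cursors c1@8 c4@8 c2@14 c3@22, authorship 14.141414.2.222...3.333

Answer: 8 14 22 8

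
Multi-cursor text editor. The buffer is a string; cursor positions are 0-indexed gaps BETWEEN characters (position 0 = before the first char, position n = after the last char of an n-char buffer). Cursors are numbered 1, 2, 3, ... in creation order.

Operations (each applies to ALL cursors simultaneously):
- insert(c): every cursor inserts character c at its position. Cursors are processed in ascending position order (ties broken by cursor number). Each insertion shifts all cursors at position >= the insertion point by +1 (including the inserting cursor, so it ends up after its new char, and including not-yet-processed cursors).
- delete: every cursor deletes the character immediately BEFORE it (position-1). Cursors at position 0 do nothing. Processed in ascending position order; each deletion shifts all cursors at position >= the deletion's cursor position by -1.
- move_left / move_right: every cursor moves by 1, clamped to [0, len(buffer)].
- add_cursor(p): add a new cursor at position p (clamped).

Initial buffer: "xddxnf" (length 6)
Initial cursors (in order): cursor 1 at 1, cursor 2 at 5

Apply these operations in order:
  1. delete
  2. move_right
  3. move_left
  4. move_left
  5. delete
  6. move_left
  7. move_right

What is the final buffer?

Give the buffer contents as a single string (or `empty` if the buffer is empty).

Answer: dxf

Derivation:
After op 1 (delete): buffer="ddxf" (len 4), cursors c1@0 c2@3, authorship ....
After op 2 (move_right): buffer="ddxf" (len 4), cursors c1@1 c2@4, authorship ....
After op 3 (move_left): buffer="ddxf" (len 4), cursors c1@0 c2@3, authorship ....
After op 4 (move_left): buffer="ddxf" (len 4), cursors c1@0 c2@2, authorship ....
After op 5 (delete): buffer="dxf" (len 3), cursors c1@0 c2@1, authorship ...
After op 6 (move_left): buffer="dxf" (len 3), cursors c1@0 c2@0, authorship ...
After op 7 (move_right): buffer="dxf" (len 3), cursors c1@1 c2@1, authorship ...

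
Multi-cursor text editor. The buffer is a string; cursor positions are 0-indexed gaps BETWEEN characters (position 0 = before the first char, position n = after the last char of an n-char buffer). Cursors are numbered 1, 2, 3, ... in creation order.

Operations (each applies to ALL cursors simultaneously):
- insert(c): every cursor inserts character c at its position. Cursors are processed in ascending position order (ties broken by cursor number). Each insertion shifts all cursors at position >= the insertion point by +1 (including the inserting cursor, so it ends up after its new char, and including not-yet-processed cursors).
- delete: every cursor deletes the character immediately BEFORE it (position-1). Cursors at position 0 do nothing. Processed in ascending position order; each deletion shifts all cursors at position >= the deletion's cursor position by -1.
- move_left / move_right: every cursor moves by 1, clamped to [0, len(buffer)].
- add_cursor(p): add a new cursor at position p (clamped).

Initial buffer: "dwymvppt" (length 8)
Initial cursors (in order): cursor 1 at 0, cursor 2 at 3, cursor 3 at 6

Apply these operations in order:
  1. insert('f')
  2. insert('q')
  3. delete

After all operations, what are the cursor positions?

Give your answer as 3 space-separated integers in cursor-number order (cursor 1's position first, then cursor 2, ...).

After op 1 (insert('f')): buffer="fdwyfmvpfpt" (len 11), cursors c1@1 c2@5 c3@9, authorship 1...2...3..
After op 2 (insert('q')): buffer="fqdwyfqmvpfqpt" (len 14), cursors c1@2 c2@7 c3@12, authorship 11...22...33..
After op 3 (delete): buffer="fdwyfmvpfpt" (len 11), cursors c1@1 c2@5 c3@9, authorship 1...2...3..

Answer: 1 5 9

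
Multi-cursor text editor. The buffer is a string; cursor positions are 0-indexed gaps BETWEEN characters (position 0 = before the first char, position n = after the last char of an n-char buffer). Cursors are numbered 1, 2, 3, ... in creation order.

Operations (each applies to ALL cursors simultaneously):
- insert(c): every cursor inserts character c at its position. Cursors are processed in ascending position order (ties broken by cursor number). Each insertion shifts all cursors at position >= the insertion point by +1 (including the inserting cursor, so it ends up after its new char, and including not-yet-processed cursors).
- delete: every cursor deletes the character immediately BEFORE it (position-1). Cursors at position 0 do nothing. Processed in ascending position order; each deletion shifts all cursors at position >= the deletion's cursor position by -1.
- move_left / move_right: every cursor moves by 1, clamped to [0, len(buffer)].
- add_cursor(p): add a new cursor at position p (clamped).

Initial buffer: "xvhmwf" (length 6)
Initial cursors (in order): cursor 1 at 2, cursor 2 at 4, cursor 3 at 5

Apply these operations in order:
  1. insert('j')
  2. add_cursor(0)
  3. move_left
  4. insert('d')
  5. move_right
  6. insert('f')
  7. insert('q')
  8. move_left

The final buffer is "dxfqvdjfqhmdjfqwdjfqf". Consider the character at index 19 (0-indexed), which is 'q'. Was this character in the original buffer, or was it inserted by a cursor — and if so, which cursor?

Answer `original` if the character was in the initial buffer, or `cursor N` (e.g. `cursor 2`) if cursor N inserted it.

Answer: cursor 3

Derivation:
After op 1 (insert('j')): buffer="xvjhmjwjf" (len 9), cursors c1@3 c2@6 c3@8, authorship ..1..2.3.
After op 2 (add_cursor(0)): buffer="xvjhmjwjf" (len 9), cursors c4@0 c1@3 c2@6 c3@8, authorship ..1..2.3.
After op 3 (move_left): buffer="xvjhmjwjf" (len 9), cursors c4@0 c1@2 c2@5 c3@7, authorship ..1..2.3.
After op 4 (insert('d')): buffer="dxvdjhmdjwdjf" (len 13), cursors c4@1 c1@4 c2@8 c3@11, authorship 4..11..22.33.
After op 5 (move_right): buffer="dxvdjhmdjwdjf" (len 13), cursors c4@2 c1@5 c2@9 c3@12, authorship 4..11..22.33.
After op 6 (insert('f')): buffer="dxfvdjfhmdjfwdjff" (len 17), cursors c4@3 c1@7 c2@12 c3@16, authorship 4.4.111..222.333.
After op 7 (insert('q')): buffer="dxfqvdjfqhmdjfqwdjfqf" (len 21), cursors c4@4 c1@9 c2@15 c3@20, authorship 4.44.1111..2222.3333.
After op 8 (move_left): buffer="dxfqvdjfqhmdjfqwdjfqf" (len 21), cursors c4@3 c1@8 c2@14 c3@19, authorship 4.44.1111..2222.3333.
Authorship (.=original, N=cursor N): 4 . 4 4 . 1 1 1 1 . . 2 2 2 2 . 3 3 3 3 .
Index 19: author = 3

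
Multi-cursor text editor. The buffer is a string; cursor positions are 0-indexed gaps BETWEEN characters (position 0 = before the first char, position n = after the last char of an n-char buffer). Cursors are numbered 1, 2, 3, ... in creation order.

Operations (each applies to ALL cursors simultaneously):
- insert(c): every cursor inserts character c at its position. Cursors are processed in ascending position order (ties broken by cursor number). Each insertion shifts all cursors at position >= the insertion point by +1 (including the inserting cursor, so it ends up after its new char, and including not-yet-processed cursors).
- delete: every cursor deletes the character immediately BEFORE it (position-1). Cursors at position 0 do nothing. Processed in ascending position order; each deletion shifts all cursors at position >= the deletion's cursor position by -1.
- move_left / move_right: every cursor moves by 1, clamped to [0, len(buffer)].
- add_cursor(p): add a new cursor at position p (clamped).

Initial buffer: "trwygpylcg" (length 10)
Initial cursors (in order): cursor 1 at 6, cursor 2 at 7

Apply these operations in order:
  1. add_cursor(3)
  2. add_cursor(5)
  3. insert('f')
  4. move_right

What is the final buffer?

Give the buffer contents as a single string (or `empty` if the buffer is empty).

After op 1 (add_cursor(3)): buffer="trwygpylcg" (len 10), cursors c3@3 c1@6 c2@7, authorship ..........
After op 2 (add_cursor(5)): buffer="trwygpylcg" (len 10), cursors c3@3 c4@5 c1@6 c2@7, authorship ..........
After op 3 (insert('f')): buffer="trwfygfpfyflcg" (len 14), cursors c3@4 c4@7 c1@9 c2@11, authorship ...3..4.1.2...
After op 4 (move_right): buffer="trwfygfpfyflcg" (len 14), cursors c3@5 c4@8 c1@10 c2@12, authorship ...3..4.1.2...

Answer: trwfygfpfyflcg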